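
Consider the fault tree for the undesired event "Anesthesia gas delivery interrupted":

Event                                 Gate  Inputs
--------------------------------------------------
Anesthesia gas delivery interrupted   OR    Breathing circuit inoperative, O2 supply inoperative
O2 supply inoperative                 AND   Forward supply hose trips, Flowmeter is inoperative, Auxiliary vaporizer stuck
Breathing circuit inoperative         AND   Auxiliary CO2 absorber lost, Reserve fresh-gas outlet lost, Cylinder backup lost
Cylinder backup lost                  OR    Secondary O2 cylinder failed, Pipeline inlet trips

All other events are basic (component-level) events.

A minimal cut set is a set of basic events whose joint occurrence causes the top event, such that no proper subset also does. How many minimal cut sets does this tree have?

3

Cylinder backup lost [OR]: union of children's cut sets → 2 cut set(s).
Breathing circuit inoperative [AND]: one cut set from each child combined → 1 × 1 × 2 = 2 cut set(s).
O2 supply inoperative [AND]: one cut set from each child combined → 1 × 1 × 1 = 1 cut set(s).
Anesthesia gas delivery interrupted [OR]: union of children's cut sets → 3 cut set(s).
Minimal cut sets: {Auxiliary CO2 absorber lost, Reserve fresh-gas outlet lost, Secondary O2 cylinder failed}; {Auxiliary CO2 absorber lost, Pipeline inlet trips, Reserve fresh-gas outlet lost}; {Auxiliary vaporizer stuck, Flowmeter is inoperative, Forward supply hose trips}.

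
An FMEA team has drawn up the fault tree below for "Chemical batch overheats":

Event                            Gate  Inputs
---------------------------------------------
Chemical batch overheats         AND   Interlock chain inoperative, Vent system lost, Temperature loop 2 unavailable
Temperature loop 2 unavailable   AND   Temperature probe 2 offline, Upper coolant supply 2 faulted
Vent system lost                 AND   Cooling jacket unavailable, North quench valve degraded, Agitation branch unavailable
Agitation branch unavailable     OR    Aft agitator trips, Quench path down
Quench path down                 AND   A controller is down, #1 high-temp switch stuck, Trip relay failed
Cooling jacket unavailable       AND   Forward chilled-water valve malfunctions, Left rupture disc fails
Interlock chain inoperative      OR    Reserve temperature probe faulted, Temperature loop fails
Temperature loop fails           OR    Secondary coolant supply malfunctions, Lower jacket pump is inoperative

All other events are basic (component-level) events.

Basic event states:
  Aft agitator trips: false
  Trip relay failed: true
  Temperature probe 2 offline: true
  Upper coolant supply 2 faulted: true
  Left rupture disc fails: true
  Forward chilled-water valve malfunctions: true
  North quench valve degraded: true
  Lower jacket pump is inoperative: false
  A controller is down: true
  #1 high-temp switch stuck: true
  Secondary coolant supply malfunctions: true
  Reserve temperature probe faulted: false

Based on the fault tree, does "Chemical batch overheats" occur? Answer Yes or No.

Yes

Temperature loop fails [OR]: Secondary coolant supply malfunctions=occurs, Lower jacket pump is inoperative=not → at least one input occurs → occurs.
Interlock chain inoperative [OR]: Reserve temperature probe faulted=not, Temperature loop fails=occurs → at least one input occurs → occurs.
Cooling jacket unavailable [AND]: Forward chilled-water valve malfunctions=occurs, Left rupture disc fails=occurs → all inputs occur → occurs.
Quench path down [AND]: A controller is down=occurs, #1 high-temp switch stuck=occurs, Trip relay failed=occurs → all inputs occur → occurs.
Agitation branch unavailable [OR]: Aft agitator trips=not, Quench path down=occurs → at least one input occurs → occurs.
Vent system lost [AND]: Cooling jacket unavailable=occurs, North quench valve degraded=occurs, Agitation branch unavailable=occurs → all inputs occur → occurs.
Temperature loop 2 unavailable [AND]: Temperature probe 2 offline=occurs, Upper coolant supply 2 faulted=occurs → all inputs occur → occurs.
Chemical batch overheats [AND]: Interlock chain inoperative=occurs, Vent system lost=occurs, Temperature loop 2 unavailable=occurs → all inputs occur → occurs.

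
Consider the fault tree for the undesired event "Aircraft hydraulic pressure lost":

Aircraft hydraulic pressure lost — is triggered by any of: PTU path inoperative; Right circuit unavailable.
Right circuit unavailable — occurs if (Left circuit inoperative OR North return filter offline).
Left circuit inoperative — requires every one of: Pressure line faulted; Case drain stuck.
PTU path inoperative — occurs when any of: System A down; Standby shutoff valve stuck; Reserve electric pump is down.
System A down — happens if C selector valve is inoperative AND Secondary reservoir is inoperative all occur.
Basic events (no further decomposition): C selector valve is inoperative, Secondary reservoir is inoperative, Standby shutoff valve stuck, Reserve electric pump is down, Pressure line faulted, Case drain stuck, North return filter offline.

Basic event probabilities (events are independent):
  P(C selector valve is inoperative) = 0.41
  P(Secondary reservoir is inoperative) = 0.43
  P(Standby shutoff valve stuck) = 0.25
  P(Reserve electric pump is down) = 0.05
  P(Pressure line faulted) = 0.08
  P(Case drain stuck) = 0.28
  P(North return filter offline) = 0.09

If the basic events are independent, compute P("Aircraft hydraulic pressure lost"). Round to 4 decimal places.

0.4779

P(System A down) [AND] = 0.41 × 0.43 = 0.176300
P(PTU path inoperative) [OR] = 1 − (1−0.176300) × (1−0.25) × (1−0.05) = 0.413114
P(Left circuit inoperative) [AND] = 0.08 × 0.28 = 0.022400
P(Right circuit unavailable) [OR] = 1 − (1−0.022400) × (1−0.09) = 0.110384
P(Aircraft hydraulic pressure lost) [OR] = 1 − (1−0.413114) × (1−0.110384) = 0.477897
Rounded to 4 decimal places: P(Aircraft hydraulic pressure lost) ≈ 0.4779.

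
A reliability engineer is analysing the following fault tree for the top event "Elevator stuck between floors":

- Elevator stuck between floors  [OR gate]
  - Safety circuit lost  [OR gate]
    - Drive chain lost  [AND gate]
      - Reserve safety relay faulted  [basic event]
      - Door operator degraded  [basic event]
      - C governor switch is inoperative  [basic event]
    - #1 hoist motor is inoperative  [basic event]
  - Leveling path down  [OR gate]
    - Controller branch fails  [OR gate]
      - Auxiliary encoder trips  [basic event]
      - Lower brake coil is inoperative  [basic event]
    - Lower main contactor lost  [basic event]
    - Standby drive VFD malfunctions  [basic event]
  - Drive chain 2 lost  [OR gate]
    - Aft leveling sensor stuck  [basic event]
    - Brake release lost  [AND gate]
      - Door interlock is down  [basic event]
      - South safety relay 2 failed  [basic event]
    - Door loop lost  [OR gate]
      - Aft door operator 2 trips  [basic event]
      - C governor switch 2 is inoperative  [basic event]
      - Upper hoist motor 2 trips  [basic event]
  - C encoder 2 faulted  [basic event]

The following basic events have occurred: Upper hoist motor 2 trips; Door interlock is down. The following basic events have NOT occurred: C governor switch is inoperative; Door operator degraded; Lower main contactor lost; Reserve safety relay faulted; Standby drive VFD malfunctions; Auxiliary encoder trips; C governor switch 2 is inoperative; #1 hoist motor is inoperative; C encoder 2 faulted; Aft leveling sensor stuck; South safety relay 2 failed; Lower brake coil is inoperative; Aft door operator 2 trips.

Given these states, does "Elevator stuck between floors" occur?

Yes

Drive chain lost [AND]: Reserve safety relay faulted=not, Door operator degraded=not, C governor switch is inoperative=not → not all inputs occur → does not occur.
Safety circuit lost [OR]: Drive chain lost=not, #1 hoist motor is inoperative=not → no input occurs → does not occur.
Controller branch fails [OR]: Auxiliary encoder trips=not, Lower brake coil is inoperative=not → no input occurs → does not occur.
Leveling path down [OR]: Controller branch fails=not, Lower main contactor lost=not, Standby drive VFD malfunctions=not → no input occurs → does not occur.
Brake release lost [AND]: Door interlock is down=occurs, South safety relay 2 failed=not → not all inputs occur → does not occur.
Door loop lost [OR]: Aft door operator 2 trips=not, C governor switch 2 is inoperative=not, Upper hoist motor 2 trips=occurs → at least one input occurs → occurs.
Drive chain 2 lost [OR]: Aft leveling sensor stuck=not, Brake release lost=not, Door loop lost=occurs → at least one input occurs → occurs.
Elevator stuck between floors [OR]: Safety circuit lost=not, Leveling path down=not, Drive chain 2 lost=occurs, C encoder 2 faulted=not → at least one input occurs → occurs.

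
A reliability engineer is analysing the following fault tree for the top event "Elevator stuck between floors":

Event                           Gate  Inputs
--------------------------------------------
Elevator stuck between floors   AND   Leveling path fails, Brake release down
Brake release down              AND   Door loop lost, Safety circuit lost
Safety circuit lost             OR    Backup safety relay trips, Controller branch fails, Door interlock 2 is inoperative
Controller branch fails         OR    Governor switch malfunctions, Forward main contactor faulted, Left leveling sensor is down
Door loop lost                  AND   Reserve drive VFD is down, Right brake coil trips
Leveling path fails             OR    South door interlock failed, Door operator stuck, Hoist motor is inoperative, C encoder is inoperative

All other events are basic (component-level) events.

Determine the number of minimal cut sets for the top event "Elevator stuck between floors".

20

Leveling path fails [OR]: union of children's cut sets → 4 cut set(s).
Door loop lost [AND]: one cut set from each child combined → 1 × 1 = 1 cut set(s).
Controller branch fails [OR]: union of children's cut sets → 3 cut set(s).
Safety circuit lost [OR]: union of children's cut sets → 5 cut set(s).
Brake release down [AND]: one cut set from each child combined → 1 × 5 = 5 cut set(s).
Elevator stuck between floors [AND]: one cut set from each child combined → 4 × 5 = 20 cut set(s).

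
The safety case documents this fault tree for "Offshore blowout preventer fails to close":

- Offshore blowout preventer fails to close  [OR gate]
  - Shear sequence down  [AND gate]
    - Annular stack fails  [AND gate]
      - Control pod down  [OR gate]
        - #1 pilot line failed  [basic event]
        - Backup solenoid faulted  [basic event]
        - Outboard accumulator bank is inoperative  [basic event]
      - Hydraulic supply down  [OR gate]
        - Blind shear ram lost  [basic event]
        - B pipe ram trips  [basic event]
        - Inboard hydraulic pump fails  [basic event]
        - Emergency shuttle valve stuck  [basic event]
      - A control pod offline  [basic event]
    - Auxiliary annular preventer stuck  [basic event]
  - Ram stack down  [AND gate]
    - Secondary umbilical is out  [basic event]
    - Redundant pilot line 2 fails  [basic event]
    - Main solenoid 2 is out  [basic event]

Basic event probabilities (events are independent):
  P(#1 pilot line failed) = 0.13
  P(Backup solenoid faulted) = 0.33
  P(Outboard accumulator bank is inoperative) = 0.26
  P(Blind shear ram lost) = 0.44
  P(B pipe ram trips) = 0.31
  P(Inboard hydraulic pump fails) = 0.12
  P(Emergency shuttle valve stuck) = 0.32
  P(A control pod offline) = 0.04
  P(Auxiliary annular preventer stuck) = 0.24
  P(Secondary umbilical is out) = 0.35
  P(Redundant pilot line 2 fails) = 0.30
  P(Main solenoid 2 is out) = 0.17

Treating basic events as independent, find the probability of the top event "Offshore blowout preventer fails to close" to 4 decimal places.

0.0220

P(Control pod down) [OR] = 1 − (1−0.13) × (1−0.33) × (1−0.26) = 0.568654
P(Hydraulic supply down) [OR] = 1 − (1−0.44) × (1−0.31) × (1−0.12) × (1−0.32) = 0.768778
P(Annular stack fails) [AND] = 0.568654 × 0.768778 × 0.04 = 0.017487
P(Shear sequence down) [AND] = 0.017487 × 0.24 = 0.004197
P(Ram stack down) [AND] = 0.35 × 0.30 × 0.17 = 0.017850
P(Offshore blowout preventer fails to close) [OR] = 1 − (1−0.004197) × (1−0.017850) = 0.021972
Rounded to 4 decimal places: P(Offshore blowout preventer fails to close) ≈ 0.0220.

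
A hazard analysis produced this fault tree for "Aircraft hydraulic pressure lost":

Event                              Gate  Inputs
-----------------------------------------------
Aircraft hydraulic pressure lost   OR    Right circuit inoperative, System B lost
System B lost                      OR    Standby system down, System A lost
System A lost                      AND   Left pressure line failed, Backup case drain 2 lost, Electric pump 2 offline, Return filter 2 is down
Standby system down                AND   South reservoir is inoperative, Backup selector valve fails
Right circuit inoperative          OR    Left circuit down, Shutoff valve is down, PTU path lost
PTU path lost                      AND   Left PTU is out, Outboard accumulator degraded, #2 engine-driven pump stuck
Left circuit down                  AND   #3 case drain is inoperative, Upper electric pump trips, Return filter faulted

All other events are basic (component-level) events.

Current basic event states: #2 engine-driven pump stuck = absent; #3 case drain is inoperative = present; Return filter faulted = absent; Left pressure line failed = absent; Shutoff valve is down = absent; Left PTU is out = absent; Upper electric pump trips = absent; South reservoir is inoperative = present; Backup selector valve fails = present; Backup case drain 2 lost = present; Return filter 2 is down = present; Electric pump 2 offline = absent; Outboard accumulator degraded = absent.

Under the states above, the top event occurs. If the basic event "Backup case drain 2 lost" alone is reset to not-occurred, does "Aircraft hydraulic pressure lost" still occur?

Yes

Counterfactual: set "Backup case drain 2 lost" to not occurred.
Left circuit down [AND]: #3 case drain is inoperative=occurs, Upper electric pump trips=not, Return filter faulted=not → not all inputs occur → does not occur.
PTU path lost [AND]: Left PTU is out=not, Outboard accumulator degraded=not, #2 engine-driven pump stuck=not → not all inputs occur → does not occur.
Right circuit inoperative [OR]: Left circuit down=not, Shutoff valve is down=not, PTU path lost=not → no input occurs → does not occur.
Standby system down [AND]: South reservoir is inoperative=occurs, Backup selector valve fails=occurs → all inputs occur → occurs.
System A lost [AND]: Left pressure line failed=not, Backup case drain 2 lost=not, Electric pump 2 offline=not, Return filter 2 is down=occurs → not all inputs occur → does not occur.
System B lost [OR]: Standby system down=occurs, System A lost=not → at least one input occurs → occurs.
Aircraft hydraulic pressure lost [OR]: Right circuit inoperative=not, System B lost=occurs → at least one input occurs → occurs.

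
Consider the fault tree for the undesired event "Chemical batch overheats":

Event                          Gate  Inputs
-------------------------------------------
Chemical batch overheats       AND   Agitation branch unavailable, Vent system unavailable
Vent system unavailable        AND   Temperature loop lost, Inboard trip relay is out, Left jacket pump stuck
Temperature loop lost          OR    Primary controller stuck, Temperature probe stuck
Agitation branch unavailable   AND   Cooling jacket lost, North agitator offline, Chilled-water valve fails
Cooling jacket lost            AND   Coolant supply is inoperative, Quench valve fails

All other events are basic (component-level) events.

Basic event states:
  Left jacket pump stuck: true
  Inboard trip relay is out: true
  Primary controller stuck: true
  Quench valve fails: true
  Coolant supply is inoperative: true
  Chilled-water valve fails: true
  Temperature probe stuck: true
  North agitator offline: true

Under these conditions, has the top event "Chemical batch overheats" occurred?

Yes

Cooling jacket lost [AND]: Coolant supply is inoperative=occurs, Quench valve fails=occurs → all inputs occur → occurs.
Agitation branch unavailable [AND]: Cooling jacket lost=occurs, North agitator offline=occurs, Chilled-water valve fails=occurs → all inputs occur → occurs.
Temperature loop lost [OR]: Primary controller stuck=occurs, Temperature probe stuck=occurs → at least one input occurs → occurs.
Vent system unavailable [AND]: Temperature loop lost=occurs, Inboard trip relay is out=occurs, Left jacket pump stuck=occurs → all inputs occur → occurs.
Chemical batch overheats [AND]: Agitation branch unavailable=occurs, Vent system unavailable=occurs → all inputs occur → occurs.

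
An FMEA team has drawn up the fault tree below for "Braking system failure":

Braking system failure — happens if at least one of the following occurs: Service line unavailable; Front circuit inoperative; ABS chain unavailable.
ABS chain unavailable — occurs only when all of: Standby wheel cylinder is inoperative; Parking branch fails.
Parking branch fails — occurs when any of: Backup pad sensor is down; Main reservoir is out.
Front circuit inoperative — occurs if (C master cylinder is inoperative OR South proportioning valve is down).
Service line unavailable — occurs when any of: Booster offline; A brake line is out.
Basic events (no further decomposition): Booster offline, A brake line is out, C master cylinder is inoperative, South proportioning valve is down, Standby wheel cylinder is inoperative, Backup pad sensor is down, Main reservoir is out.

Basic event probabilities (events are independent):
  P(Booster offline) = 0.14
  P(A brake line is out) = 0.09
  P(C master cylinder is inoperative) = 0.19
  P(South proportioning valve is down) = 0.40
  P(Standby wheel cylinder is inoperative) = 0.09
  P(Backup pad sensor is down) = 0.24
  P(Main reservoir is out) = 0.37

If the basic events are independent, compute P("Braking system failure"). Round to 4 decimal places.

0.6375

P(Service line unavailable) [OR] = 1 − (1−0.14) × (1−0.09) = 0.217400
P(Front circuit inoperative) [OR] = 1 − (1−0.19) × (1−0.40) = 0.514000
P(Parking branch fails) [OR] = 1 − (1−0.24) × (1−0.37) = 0.521200
P(ABS chain unavailable) [AND] = 0.09 × 0.521200 = 0.046908
P(Braking system failure) [OR] = 1 − (1−0.217400) × (1−0.514000) × (1−0.046908) = 0.637498
Rounded to 4 decimal places: P(Braking system failure) ≈ 0.6375.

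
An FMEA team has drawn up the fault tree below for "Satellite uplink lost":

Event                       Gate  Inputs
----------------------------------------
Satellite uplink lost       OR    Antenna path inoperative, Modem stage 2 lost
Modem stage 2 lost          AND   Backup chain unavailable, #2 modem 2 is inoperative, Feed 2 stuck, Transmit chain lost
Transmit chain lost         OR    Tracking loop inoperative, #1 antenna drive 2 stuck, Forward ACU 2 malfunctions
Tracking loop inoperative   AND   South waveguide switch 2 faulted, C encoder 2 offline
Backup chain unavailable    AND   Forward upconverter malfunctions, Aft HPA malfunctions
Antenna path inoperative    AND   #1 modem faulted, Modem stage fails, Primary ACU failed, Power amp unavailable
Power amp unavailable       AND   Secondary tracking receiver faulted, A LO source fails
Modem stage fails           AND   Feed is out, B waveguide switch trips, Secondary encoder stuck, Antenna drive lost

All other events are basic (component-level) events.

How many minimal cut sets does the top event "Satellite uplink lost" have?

Modem stage fails [AND]: one cut set from each child combined → 1 × 1 × 1 × 1 = 1 cut set(s).
Power amp unavailable [AND]: one cut set from each child combined → 1 × 1 = 1 cut set(s).
Antenna path inoperative [AND]: one cut set from each child combined → 1 × 1 × 1 × 1 = 1 cut set(s).
Backup chain unavailable [AND]: one cut set from each child combined → 1 × 1 = 1 cut set(s).
Tracking loop inoperative [AND]: one cut set from each child combined → 1 × 1 = 1 cut set(s).
Transmit chain lost [OR]: union of children's cut sets → 3 cut set(s).
Modem stage 2 lost [AND]: one cut set from each child combined → 1 × 1 × 1 × 3 = 3 cut set(s).
Satellite uplink lost [OR]: union of children's cut sets → 4 cut set(s).
Minimal cut sets: {#1 modem faulted, A LO source fails, Antenna drive lost, B waveguide switch trips, Feed is out, Primary ACU failed, Secondary encoder stuck, Secondary tracking receiver faulted}; {#2 modem 2 is inoperative, Aft HPA malfunctions, C encoder 2 offline, Feed 2 stuck, Forward upconverter malfunctions, South waveguide switch 2 faulted}; {#1 antenna drive 2 stuck, #2 modem 2 is inoperative, Aft HPA malfunctions, Feed 2 stuck, Forward upconverter malfunctions}; {#2 modem 2 is inoperative, Aft HPA malfunctions, Feed 2 stuck, Forward ACU 2 malfunctions, Forward upconverter malfunctions}.

4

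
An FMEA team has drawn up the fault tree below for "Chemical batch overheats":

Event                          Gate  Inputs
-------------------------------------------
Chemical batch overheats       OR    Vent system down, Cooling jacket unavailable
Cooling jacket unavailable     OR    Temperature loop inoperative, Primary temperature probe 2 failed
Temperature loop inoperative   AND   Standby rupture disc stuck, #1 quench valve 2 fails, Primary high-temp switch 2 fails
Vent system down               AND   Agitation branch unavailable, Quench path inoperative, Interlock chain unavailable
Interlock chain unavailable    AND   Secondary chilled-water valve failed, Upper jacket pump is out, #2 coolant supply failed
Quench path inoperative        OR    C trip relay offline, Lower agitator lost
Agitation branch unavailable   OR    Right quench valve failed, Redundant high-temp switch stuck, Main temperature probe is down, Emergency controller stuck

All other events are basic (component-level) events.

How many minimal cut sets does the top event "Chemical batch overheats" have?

10

Agitation branch unavailable [OR]: union of children's cut sets → 4 cut set(s).
Quench path inoperative [OR]: union of children's cut sets → 2 cut set(s).
Interlock chain unavailable [AND]: one cut set from each child combined → 1 × 1 × 1 = 1 cut set(s).
Vent system down [AND]: one cut set from each child combined → 4 × 2 × 1 = 8 cut set(s).
Temperature loop inoperative [AND]: one cut set from each child combined → 1 × 1 × 1 = 1 cut set(s).
Cooling jacket unavailable [OR]: union of children's cut sets → 2 cut set(s).
Chemical batch overheats [OR]: union of children's cut sets → 10 cut set(s).
Minimal cut sets: {#2 coolant supply failed, C trip relay offline, Right quench valve failed, Secondary chilled-water valve failed, Upper jacket pump is out}; {#2 coolant supply failed, Lower agitator lost, Right quench valve failed, Secondary chilled-water valve failed, Upper jacket pump is out}; {#2 coolant supply failed, C trip relay offline, Redundant high-temp switch stuck, Secondary chilled-water valve failed, Upper jacket pump is out}; {#2 coolant supply failed, Lower agitator lost, Redundant high-temp switch stuck, Secondary chilled-water valve failed, Upper jacket pump is out}; {#2 coolant supply failed, C trip relay offline, Main temperature probe is down, Secondary chilled-water valve failed, Upper jacket pump is out}; {#2 coolant supply failed, Lower agitator lost, Main temperature probe is down, Secondary chilled-water valve failed, Upper jacket pump is out}; {#2 coolant supply failed, C trip relay offline, Emergency controller stuck, Secondary chilled-water valve failed, Upper jacket pump is out}; {#2 coolant supply failed, Emergency controller stuck, Lower agitator lost, Secondary chilled-water valve failed, Upper jacket pump is out}; {#1 quench valve 2 fails, Primary high-temp switch 2 fails, Standby rupture disc stuck}; {Primary temperature probe 2 failed}.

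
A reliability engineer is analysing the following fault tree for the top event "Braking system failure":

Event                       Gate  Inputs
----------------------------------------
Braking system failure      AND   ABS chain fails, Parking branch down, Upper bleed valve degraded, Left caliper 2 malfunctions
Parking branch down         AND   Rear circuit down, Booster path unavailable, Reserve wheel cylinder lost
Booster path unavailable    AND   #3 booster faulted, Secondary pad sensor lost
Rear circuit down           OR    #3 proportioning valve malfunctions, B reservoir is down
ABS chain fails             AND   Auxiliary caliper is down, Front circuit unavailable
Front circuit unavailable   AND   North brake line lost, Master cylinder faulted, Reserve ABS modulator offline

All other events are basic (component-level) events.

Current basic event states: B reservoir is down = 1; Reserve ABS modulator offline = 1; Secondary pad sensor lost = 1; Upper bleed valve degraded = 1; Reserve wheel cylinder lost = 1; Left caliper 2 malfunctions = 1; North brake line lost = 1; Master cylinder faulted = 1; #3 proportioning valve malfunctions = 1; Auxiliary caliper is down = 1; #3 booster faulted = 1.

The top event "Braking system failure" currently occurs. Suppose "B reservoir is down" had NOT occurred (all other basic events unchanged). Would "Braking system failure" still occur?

Counterfactual: set "B reservoir is down" to not occurred.
Front circuit unavailable [AND]: North brake line lost=occurs, Master cylinder faulted=occurs, Reserve ABS modulator offline=occurs → all inputs occur → occurs.
ABS chain fails [AND]: Auxiliary caliper is down=occurs, Front circuit unavailable=occurs → all inputs occur → occurs.
Rear circuit down [OR]: #3 proportioning valve malfunctions=occurs, B reservoir is down=not → at least one input occurs → occurs.
Booster path unavailable [AND]: #3 booster faulted=occurs, Secondary pad sensor lost=occurs → all inputs occur → occurs.
Parking branch down [AND]: Rear circuit down=occurs, Booster path unavailable=occurs, Reserve wheel cylinder lost=occurs → all inputs occur → occurs.
Braking system failure [AND]: ABS chain fails=occurs, Parking branch down=occurs, Upper bleed valve degraded=occurs, Left caliper 2 malfunctions=occurs → all inputs occur → occurs.

Yes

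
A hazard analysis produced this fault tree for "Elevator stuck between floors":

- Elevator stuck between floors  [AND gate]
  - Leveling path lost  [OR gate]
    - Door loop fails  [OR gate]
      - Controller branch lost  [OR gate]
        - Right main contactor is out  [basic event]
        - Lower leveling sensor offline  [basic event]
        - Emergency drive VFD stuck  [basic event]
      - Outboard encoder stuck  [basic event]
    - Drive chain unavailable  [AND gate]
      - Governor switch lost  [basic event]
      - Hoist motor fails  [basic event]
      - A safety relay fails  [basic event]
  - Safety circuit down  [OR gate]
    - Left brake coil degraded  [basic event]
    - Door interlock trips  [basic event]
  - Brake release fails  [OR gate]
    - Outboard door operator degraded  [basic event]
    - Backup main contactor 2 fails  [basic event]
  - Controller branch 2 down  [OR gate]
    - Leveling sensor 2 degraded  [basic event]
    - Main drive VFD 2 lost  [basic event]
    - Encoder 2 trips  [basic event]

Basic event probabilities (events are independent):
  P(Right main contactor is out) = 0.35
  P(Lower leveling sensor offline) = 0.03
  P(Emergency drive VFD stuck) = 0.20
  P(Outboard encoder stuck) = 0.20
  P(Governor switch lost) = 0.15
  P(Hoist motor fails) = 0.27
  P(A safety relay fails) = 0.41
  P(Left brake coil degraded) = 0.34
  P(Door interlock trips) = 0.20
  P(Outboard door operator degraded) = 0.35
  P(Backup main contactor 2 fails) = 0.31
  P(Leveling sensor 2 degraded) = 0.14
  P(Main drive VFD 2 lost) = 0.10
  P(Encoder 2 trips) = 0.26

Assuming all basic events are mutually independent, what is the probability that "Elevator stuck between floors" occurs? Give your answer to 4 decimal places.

P(Controller branch lost) [OR] = 1 − (1−0.35) × (1−0.03) × (1−0.20) = 0.495600
P(Door loop fails) [OR] = 1 − (1−0.495600) × (1−0.20) = 0.596480
P(Drive chain unavailable) [AND] = 0.15 × 0.27 × 0.41 = 0.016605
P(Leveling path lost) [OR] = 1 − (1−0.596480) × (1−0.016605) = 0.603180
P(Safety circuit down) [OR] = 1 − (1−0.34) × (1−0.20) = 0.472000
P(Brake release fails) [OR] = 1 − (1−0.35) × (1−0.31) = 0.551500
P(Controller branch 2 down) [OR] = 1 − (1−0.14) × (1−0.10) × (1−0.26) = 0.427240
P(Elevator stuck between floors) [AND] = 0.603180 × 0.472000 × 0.551500 × 0.427240 = 0.067082
Rounded to 4 decimal places: P(Elevator stuck between floors) ≈ 0.0671.

0.0671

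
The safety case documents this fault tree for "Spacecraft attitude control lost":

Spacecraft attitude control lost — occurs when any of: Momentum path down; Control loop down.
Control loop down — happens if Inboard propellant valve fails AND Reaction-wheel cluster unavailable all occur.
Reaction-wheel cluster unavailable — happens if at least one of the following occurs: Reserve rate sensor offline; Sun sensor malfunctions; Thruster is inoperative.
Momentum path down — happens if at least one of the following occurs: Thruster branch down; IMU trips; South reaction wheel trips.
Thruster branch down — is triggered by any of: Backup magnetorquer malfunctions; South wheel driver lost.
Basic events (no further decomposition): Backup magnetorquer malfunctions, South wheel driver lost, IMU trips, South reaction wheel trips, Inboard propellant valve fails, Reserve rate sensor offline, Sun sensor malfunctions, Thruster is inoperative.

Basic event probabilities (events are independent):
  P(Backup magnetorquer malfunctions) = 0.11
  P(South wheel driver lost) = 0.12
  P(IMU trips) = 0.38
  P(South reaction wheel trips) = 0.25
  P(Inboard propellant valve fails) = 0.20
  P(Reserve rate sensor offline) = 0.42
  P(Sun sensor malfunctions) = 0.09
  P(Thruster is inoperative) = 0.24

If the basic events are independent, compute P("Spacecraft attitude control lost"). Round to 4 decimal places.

0.6794

P(Thruster branch down) [OR] = 1 − (1−0.11) × (1−0.12) = 0.216800
P(Momentum path down) [OR] = 1 − (1−0.216800) × (1−0.38) × (1−0.25) = 0.635812
P(Reaction-wheel cluster unavailable) [OR] = 1 − (1−0.42) × (1−0.09) × (1−0.24) = 0.598872
P(Control loop down) [AND] = 0.20 × 0.598872 = 0.119774
P(Spacecraft attitude control lost) [OR] = 1 − (1−0.635812) × (1−0.119774) = 0.679432
Rounded to 4 decimal places: P(Spacecraft attitude control lost) ≈ 0.6794.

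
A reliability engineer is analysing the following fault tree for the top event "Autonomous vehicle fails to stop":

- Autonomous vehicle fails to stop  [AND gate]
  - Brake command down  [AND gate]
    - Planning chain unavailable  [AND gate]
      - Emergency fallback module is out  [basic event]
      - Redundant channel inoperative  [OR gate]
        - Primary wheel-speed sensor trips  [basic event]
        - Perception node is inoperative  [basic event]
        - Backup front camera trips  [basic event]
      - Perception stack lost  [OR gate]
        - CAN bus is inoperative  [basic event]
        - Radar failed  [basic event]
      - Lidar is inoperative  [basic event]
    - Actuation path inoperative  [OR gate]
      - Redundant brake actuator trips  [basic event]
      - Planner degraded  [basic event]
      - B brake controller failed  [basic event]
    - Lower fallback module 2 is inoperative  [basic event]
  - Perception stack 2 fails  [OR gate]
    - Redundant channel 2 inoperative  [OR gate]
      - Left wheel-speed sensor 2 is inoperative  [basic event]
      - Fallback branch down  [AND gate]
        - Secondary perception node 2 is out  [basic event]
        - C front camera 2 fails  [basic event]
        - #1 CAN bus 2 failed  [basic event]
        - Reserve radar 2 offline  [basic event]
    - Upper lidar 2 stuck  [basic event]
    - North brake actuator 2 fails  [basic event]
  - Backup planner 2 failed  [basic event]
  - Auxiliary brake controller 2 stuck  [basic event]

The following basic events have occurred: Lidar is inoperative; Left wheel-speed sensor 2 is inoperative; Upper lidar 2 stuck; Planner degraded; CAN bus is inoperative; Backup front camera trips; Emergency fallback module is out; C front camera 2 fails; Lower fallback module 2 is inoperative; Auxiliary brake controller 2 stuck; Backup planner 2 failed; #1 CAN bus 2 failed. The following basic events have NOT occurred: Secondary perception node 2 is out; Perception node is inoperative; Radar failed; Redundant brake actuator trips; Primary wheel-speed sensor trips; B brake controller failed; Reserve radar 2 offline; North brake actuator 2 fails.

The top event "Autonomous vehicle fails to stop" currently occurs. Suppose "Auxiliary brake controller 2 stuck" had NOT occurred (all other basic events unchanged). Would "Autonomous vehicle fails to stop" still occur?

No

Counterfactual: set "Auxiliary brake controller 2 stuck" to not occurred.
Redundant channel inoperative [OR]: Primary wheel-speed sensor trips=not, Perception node is inoperative=not, Backup front camera trips=occurs → at least one input occurs → occurs.
Perception stack lost [OR]: CAN bus is inoperative=occurs, Radar failed=not → at least one input occurs → occurs.
Planning chain unavailable [AND]: Emergency fallback module is out=occurs, Redundant channel inoperative=occurs, Perception stack lost=occurs, Lidar is inoperative=occurs → all inputs occur → occurs.
Actuation path inoperative [OR]: Redundant brake actuator trips=not, Planner degraded=occurs, B brake controller failed=not → at least one input occurs → occurs.
Brake command down [AND]: Planning chain unavailable=occurs, Actuation path inoperative=occurs, Lower fallback module 2 is inoperative=occurs → all inputs occur → occurs.
Fallback branch down [AND]: Secondary perception node 2 is out=not, C front camera 2 fails=occurs, #1 CAN bus 2 failed=occurs, Reserve radar 2 offline=not → not all inputs occur → does not occur.
Redundant channel 2 inoperative [OR]: Left wheel-speed sensor 2 is inoperative=occurs, Fallback branch down=not → at least one input occurs → occurs.
Perception stack 2 fails [OR]: Redundant channel 2 inoperative=occurs, Upper lidar 2 stuck=occurs, North brake actuator 2 fails=not → at least one input occurs → occurs.
Autonomous vehicle fails to stop [AND]: Brake command down=occurs, Perception stack 2 fails=occurs, Backup planner 2 failed=occurs, Auxiliary brake controller 2 stuck=not → not all inputs occur → does not occur.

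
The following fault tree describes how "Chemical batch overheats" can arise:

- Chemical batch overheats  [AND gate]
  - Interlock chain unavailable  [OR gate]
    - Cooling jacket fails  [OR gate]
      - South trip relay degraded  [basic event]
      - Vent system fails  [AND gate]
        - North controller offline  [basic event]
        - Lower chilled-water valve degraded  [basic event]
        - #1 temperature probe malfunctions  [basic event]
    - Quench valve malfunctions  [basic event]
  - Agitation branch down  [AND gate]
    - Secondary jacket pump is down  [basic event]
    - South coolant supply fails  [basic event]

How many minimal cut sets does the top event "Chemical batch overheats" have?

3

Vent system fails [AND]: one cut set from each child combined → 1 × 1 × 1 = 1 cut set(s).
Cooling jacket fails [OR]: union of children's cut sets → 2 cut set(s).
Interlock chain unavailable [OR]: union of children's cut sets → 3 cut set(s).
Agitation branch down [AND]: one cut set from each child combined → 1 × 1 = 1 cut set(s).
Chemical batch overheats [AND]: one cut set from each child combined → 3 × 1 = 3 cut set(s).
Minimal cut sets: {Secondary jacket pump is down, South coolant supply fails, South trip relay degraded}; {#1 temperature probe malfunctions, Lower chilled-water valve degraded, North controller offline, Secondary jacket pump is down, South coolant supply fails}; {Quench valve malfunctions, Secondary jacket pump is down, South coolant supply fails}.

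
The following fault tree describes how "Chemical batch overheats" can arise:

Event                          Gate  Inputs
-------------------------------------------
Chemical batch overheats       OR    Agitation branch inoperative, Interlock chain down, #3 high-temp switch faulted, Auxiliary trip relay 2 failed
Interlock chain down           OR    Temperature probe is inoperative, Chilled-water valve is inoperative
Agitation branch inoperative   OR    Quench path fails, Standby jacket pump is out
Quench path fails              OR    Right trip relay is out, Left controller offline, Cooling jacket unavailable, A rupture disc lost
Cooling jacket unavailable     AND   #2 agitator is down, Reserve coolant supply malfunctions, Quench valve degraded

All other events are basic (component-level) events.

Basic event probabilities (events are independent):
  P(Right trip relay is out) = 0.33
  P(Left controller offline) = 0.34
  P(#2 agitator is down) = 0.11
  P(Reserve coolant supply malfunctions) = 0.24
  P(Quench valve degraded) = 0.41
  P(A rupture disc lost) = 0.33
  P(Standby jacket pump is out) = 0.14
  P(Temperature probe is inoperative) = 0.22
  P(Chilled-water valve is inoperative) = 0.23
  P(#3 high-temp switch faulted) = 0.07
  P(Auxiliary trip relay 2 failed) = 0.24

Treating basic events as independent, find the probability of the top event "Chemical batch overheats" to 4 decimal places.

0.8930

P(Cooling jacket unavailable) [AND] = 0.11 × 0.24 × 0.41 = 0.010824
P(Quench path fails) [OR] = 1 − (1−0.33) × (1−0.34) × (1−0.010824) × (1−0.33) = 0.706933
P(Agitation branch inoperative) [OR] = 1 − (1−0.706933) × (1−0.14) = 0.747962
P(Interlock chain down) [OR] = 1 − (1−0.22) × (1−0.23) = 0.399400
P(Chemical batch overheats) [OR] = 1 − (1−0.747962) × (1−0.399400) × (1−0.07) × (1−0.24) = 0.893009
Rounded to 4 decimal places: P(Chemical batch overheats) ≈ 0.8930.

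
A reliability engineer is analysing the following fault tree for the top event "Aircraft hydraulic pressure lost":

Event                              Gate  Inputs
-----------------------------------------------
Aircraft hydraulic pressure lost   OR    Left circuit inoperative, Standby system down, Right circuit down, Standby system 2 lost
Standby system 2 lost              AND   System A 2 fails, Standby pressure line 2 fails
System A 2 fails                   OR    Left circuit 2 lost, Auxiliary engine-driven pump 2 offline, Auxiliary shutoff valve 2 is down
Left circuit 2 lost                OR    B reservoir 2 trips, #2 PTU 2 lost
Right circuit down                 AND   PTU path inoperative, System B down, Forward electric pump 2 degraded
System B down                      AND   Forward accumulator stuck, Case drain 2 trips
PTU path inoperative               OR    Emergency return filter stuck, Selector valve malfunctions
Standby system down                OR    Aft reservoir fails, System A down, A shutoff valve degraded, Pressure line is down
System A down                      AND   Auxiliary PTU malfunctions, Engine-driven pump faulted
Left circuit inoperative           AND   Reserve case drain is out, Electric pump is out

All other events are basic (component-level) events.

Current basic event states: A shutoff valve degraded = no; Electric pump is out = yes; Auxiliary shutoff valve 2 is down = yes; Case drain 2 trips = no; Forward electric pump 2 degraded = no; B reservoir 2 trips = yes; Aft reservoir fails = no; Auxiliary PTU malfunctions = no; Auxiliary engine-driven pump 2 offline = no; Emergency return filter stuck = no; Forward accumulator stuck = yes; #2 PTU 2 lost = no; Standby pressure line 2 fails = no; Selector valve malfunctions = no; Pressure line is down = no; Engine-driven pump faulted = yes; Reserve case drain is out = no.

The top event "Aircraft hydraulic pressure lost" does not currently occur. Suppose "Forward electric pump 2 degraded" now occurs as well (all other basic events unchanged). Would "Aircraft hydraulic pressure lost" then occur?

Counterfactual: set "Forward electric pump 2 degraded" to occurred.
Left circuit inoperative [AND]: Reserve case drain is out=not, Electric pump is out=occurs → not all inputs occur → does not occur.
System A down [AND]: Auxiliary PTU malfunctions=not, Engine-driven pump faulted=occurs → not all inputs occur → does not occur.
Standby system down [OR]: Aft reservoir fails=not, System A down=not, A shutoff valve degraded=not, Pressure line is down=not → no input occurs → does not occur.
PTU path inoperative [OR]: Emergency return filter stuck=not, Selector valve malfunctions=not → no input occurs → does not occur.
System B down [AND]: Forward accumulator stuck=occurs, Case drain 2 trips=not → not all inputs occur → does not occur.
Right circuit down [AND]: PTU path inoperative=not, System B down=not, Forward electric pump 2 degraded=occurs → not all inputs occur → does not occur.
Left circuit 2 lost [OR]: B reservoir 2 trips=occurs, #2 PTU 2 lost=not → at least one input occurs → occurs.
System A 2 fails [OR]: Left circuit 2 lost=occurs, Auxiliary engine-driven pump 2 offline=not, Auxiliary shutoff valve 2 is down=occurs → at least one input occurs → occurs.
Standby system 2 lost [AND]: System A 2 fails=occurs, Standby pressure line 2 fails=not → not all inputs occur → does not occur.
Aircraft hydraulic pressure lost [OR]: Left circuit inoperative=not, Standby system down=not, Right circuit down=not, Standby system 2 lost=not → no input occurs → does not occur.

No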